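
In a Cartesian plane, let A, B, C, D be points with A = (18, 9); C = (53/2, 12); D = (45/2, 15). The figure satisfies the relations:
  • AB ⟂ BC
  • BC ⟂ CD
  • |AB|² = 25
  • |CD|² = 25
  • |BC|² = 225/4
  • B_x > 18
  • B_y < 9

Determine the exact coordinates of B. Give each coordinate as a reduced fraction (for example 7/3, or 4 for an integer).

B = (22, 6)

1. B_x = 22  [[BC ⟂ CD ⇒ 4x-3y-70=0] ∩ [|B−(18, 9)|²=25]]
2. B_y = 6  [[BC ⟂ CD ⇒ 4x-3y-70=0] ∩ [|B−(18, 9)|²=25]]
   so B = (22, 6)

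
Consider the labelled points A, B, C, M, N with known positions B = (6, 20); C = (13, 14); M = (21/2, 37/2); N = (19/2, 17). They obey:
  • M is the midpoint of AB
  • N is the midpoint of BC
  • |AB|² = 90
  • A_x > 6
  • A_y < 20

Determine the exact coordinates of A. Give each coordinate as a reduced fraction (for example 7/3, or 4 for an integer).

A = (15, 17)

1. A_x = 15  [A = 2·M−B = 2·(21/2, 37/2)−(6, 20)]
2. A_y = 17  [A = 2·M−B = 2·(21/2, 37/2)−(6, 20)]
   so A = (15, 17)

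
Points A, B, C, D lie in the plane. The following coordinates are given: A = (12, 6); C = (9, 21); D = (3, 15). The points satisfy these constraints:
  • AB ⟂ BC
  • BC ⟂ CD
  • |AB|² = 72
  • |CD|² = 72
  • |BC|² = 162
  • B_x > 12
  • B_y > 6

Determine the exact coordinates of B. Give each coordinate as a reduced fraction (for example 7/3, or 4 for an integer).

B = (18, 12)

1. B_x = 18  [[BC ⟂ CD ⇒ 6x+6y-180=0] ∩ [|B−(12, 6)|²=72]]
2. B_y = 12  [[BC ⟂ CD ⇒ 6x+6y-180=0] ∩ [|B−(12, 6)|²=72]]
   so B = (18, 12)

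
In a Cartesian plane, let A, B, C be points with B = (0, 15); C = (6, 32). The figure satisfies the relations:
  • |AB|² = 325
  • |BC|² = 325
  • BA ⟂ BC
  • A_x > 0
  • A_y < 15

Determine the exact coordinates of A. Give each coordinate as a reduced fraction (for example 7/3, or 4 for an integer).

A = (17, 9)

1. A_x = 17  [[BA ⟂ BC ⇒ 6x+17y-255=0] ∩ [|A−(0, 15)|²=325]]
2. A_y = 9  [[BA ⟂ BC ⇒ 6x+17y-255=0] ∩ [|A−(0, 15)|²=325]]
   so A = (17, 9)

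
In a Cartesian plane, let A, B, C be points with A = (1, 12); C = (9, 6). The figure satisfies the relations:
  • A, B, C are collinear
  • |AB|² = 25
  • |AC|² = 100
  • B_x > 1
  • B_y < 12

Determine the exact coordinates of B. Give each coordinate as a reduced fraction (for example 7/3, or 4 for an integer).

B = (5, 9)

1. B_x = 5  [[A, B, C are collinear ⇒ -6x-8y+102=0] ∩ [|B−(1, 12)|²=25]]
2. B_y = 9  [[A, B, C are collinear ⇒ -6x-8y+102=0] ∩ [|B−(1, 12)|²=25]]
   so B = (5, 9)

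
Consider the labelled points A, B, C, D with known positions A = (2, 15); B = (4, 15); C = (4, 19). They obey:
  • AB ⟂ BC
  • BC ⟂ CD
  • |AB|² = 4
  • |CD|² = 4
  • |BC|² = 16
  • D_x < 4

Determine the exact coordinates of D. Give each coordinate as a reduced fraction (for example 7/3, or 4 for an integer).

D = (2, 19)

1. D_x = 2  [[BC ⟂ CD ⇒ 4y-76=0] ∩ [|D−(4, 19)|²=4]]
2. D_y = 19  [[BC ⟂ CD ⇒ 4y-76=0] ∩ [|D−(4, 19)|²=4]]
   so D = (2, 19)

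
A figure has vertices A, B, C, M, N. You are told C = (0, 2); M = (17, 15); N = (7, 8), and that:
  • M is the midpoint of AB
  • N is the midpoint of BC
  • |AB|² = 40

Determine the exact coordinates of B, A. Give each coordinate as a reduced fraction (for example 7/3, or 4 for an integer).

B = (14, 14)
A = (20, 16)

1. B_x = 14  [B = 2·N−C = 2·(7, 8)−(0, 2)]
2. B_y = 14  [B = 2·N−C = 2·(7, 8)−(0, 2)]
   so B = (14, 14)
3. A_x = 20  [A = 2·M−B = 2·(17, 15)−(14, 14)]
4. A_y = 16  [A = 2·M−B = 2·(17, 15)−(14, 14)]
   so A = (20, 16)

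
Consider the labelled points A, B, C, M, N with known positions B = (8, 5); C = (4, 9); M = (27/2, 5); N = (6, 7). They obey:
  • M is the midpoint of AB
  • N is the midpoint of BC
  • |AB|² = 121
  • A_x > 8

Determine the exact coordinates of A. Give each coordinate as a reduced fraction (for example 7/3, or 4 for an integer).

1. A_x = 19  [A = 2·M−B = 2·(27/2, 5)−(8, 5)]
2. A_y = 5  [A = 2·M−B = 2·(27/2, 5)−(8, 5)]
   so A = (19, 5)

A = (19, 5)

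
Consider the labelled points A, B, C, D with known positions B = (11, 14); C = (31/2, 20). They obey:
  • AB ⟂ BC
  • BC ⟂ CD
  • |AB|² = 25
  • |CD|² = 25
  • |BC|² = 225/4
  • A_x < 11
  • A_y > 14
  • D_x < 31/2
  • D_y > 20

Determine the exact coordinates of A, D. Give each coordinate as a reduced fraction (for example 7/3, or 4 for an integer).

1. A_x = 7  [[AB ⟂ BC ⇒ -9/2x-6y+267/2=0] ∩ [|A−(11, 14)|²=25]]
2. A_y = 17  [[AB ⟂ BC ⇒ -9/2x-6y+267/2=0] ∩ [|A−(11, 14)|²=25]]
   so A = (7, 17)
3. D_x = 23/2  [[BC ⟂ CD ⇒ 9/2x+6y-759/4=0] ∩ [|D−(31/2, 20)|²=25]]
4. D_y = 23  [[BC ⟂ CD ⇒ 9/2x+6y-759/4=0] ∩ [|D−(31/2, 20)|²=25]]
   so D = (23/2, 23)

A = (7, 17)
D = (23/2, 23)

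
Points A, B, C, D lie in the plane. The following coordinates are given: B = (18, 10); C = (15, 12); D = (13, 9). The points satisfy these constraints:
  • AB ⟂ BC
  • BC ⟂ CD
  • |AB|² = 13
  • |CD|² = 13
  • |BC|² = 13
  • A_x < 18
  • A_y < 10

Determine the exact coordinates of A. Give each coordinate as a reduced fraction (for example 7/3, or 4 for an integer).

1. A_x = 16  [[AB ⟂ BC ⇒ 3x-2y-34=0] ∩ [|A−(18, 10)|²=13]]
2. A_y = 7  [[AB ⟂ BC ⇒ 3x-2y-34=0] ∩ [|A−(18, 10)|²=13]]
   so A = (16, 7)

A = (16, 7)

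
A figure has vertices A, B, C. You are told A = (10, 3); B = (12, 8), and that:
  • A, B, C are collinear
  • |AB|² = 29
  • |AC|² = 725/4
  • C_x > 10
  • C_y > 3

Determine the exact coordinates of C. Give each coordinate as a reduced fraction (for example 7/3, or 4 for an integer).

C = (15, 31/2)

1. C_x = 15  [[A, B, C are collinear ⇒ -5x+2y+44=0] ∩ [|C−(10, 3)|²=725/4]]
2. C_y = 31/2  [[A, B, C are collinear ⇒ -5x+2y+44=0] ∩ [|C−(10, 3)|²=725/4]]
   so C = (15, 31/2)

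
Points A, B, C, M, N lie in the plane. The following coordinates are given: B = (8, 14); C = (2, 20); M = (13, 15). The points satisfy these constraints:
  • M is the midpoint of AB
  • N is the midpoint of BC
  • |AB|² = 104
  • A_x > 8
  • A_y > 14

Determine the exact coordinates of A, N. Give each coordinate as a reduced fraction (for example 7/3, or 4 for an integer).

1. A_x = 18  [A = 2·M−B = 2·(13, 15)−(8, 14)]
2. A_y = 16  [A = 2·M−B = 2·(13, 15)−(8, 14)]
   so A = (18, 16)
3. N_x = 5  [2·N = B+C = (8, 14)+(2, 20)]
4. N_y = 17  [2·N = B+C = (8, 14)+(2, 20)]
   so N = (5, 17)

A = (18, 16)
N = (5, 17)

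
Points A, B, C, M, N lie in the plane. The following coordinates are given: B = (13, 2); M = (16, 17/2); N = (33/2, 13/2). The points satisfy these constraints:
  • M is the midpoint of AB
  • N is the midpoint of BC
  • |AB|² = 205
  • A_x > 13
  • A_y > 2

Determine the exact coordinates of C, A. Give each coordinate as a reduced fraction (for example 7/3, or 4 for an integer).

C = (20, 11)
A = (19, 15)

1. A_x = 19  [A = 2·M−B = 2·(16, 17/2)−(13, 2)]
2. A_y = 15  [A = 2·M−B = 2·(16, 17/2)−(13, 2)]
   so A = (19, 15)
3. C_x = 20  [C = 2·N−B = 2·(33/2, 13/2)−(13, 2)]
4. C_y = 11  [C = 2·N−B = 2·(33/2, 13/2)−(13, 2)]
   so C = (20, 11)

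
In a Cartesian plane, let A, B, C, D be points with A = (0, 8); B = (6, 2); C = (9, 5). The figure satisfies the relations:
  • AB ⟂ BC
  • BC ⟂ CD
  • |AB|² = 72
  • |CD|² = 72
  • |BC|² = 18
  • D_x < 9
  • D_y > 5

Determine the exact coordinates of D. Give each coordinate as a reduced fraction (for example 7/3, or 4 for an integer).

D = (3, 11)

1. D_x = 3  [[BC ⟂ CD ⇒ 3x+3y-42=0] ∩ [|D−(9, 5)|²=72]]
2. D_y = 11  [[BC ⟂ CD ⇒ 3x+3y-42=0] ∩ [|D−(9, 5)|²=72]]
   so D = (3, 11)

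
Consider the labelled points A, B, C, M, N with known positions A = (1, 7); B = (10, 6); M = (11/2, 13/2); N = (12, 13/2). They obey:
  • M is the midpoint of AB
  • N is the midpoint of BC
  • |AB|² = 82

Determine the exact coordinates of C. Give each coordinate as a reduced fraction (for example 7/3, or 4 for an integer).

C = (14, 7)

1. C_x = 14  [C = 2·N−B = 2·(12, 13/2)−(10, 6)]
2. C_y = 7  [C = 2·N−B = 2·(12, 13/2)−(10, 6)]
   so C = (14, 7)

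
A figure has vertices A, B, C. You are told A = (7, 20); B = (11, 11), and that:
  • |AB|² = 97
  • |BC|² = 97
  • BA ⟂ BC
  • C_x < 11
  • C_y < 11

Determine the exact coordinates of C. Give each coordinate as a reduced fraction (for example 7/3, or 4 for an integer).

C = (2, 7)

1. C_x = 2  [[BA ⟂ BC ⇒ -4x+9y-55=0] ∩ [|C−(11, 11)|²=97]]
2. C_y = 7  [[BA ⟂ BC ⇒ -4x+9y-55=0] ∩ [|C−(11, 11)|²=97]]
   so C = (2, 7)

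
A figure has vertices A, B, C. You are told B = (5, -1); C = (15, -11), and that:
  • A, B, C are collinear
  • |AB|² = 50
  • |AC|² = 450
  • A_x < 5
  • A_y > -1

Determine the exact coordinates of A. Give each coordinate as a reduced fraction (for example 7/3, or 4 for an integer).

1. A_x = 0  [[A, B, C are collinear ⇒ 10x+10y-40=0] ∩ [|A−(5, -1)|²=50]]
2. A_y = 4  [[A, B, C are collinear ⇒ 10x+10y-40=0] ∩ [|A−(5, -1)|²=50]]
   so A = (0, 4)

A = (0, 4)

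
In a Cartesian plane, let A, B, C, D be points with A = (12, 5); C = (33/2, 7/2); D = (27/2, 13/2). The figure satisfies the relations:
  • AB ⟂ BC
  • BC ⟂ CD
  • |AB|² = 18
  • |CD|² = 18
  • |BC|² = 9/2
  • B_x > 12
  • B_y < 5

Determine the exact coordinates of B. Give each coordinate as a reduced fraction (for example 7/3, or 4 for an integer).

B = (15, 2)

1. B_x = 15  [[BC ⟂ CD ⇒ 3x-3y-39=0] ∩ [|B−(12, 5)|²=18]]
2. B_y = 2  [[BC ⟂ CD ⇒ 3x-3y-39=0] ∩ [|B−(12, 5)|²=18]]
   so B = (15, 2)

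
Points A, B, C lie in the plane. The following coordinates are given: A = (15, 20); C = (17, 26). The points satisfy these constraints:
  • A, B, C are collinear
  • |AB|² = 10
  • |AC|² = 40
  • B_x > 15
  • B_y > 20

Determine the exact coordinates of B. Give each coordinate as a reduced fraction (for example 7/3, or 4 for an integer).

1. B_x = 16  [[A, B, C are collinear ⇒ 6x-2y-50=0] ∩ [|B−(15, 20)|²=10]]
2. B_y = 23  [[A, B, C are collinear ⇒ 6x-2y-50=0] ∩ [|B−(15, 20)|²=10]]
   so B = (16, 23)

B = (16, 23)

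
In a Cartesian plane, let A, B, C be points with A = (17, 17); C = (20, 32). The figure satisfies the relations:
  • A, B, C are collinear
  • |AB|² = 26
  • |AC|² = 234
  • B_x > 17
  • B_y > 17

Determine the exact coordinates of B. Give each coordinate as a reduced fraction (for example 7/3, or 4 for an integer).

B = (18, 22)

1. B_x = 18  [[A, B, C are collinear ⇒ 15x-3y-204=0] ∩ [|B−(17, 17)|²=26]]
2. B_y = 22  [[A, B, C are collinear ⇒ 15x-3y-204=0] ∩ [|B−(17, 17)|²=26]]
   so B = (18, 22)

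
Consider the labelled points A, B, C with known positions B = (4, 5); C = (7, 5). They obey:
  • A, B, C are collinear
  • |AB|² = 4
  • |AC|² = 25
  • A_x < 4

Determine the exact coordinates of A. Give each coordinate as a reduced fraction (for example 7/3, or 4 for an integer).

1. A_x = 2  [[A, B, C are collinear ⇒ 3y-15=0] ∩ [|A−(4, 5)|²=4]]
2. A_y = 5  [[A, B, C are collinear ⇒ 3y-15=0] ∩ [|A−(4, 5)|²=4]]
   so A = (2, 5)

A = (2, 5)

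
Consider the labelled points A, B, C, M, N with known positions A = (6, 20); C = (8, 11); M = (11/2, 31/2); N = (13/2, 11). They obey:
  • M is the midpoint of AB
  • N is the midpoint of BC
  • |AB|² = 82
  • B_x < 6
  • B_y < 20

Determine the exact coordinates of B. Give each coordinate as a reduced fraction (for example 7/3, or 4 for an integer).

B = (5, 11)

1. B_x = 5  [B = 2·M−A = 2·(11/2, 31/2)−(6, 20)]
2. B_y = 11  [B = 2·M−A = 2·(11/2, 31/2)−(6, 20)]
   so B = (5, 11)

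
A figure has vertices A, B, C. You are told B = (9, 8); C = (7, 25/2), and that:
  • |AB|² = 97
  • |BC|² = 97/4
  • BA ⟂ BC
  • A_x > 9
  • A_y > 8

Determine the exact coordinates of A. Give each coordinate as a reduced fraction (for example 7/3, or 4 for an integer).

1. A_x = 18  [[BA ⟂ BC ⇒ -2x+9/2y-18=0] ∩ [|A−(9, 8)|²=97]]
2. A_y = 12  [[BA ⟂ BC ⇒ -2x+9/2y-18=0] ∩ [|A−(9, 8)|²=97]]
   so A = (18, 12)

A = (18, 12)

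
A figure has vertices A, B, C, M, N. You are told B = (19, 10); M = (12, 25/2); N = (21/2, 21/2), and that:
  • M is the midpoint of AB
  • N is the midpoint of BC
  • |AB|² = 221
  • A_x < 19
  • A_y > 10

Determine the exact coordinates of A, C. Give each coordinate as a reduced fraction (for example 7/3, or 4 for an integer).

1. A_x = 5  [A = 2·M−B = 2·(12, 25/2)−(19, 10)]
2. A_y = 15  [A = 2·M−B = 2·(12, 25/2)−(19, 10)]
   so A = (5, 15)
3. C_x = 2  [C = 2·N−B = 2·(21/2, 21/2)−(19, 10)]
4. C_y = 11  [C = 2·N−B = 2·(21/2, 21/2)−(19, 10)]
   so C = (2, 11)

A = (5, 15)
C = (2, 11)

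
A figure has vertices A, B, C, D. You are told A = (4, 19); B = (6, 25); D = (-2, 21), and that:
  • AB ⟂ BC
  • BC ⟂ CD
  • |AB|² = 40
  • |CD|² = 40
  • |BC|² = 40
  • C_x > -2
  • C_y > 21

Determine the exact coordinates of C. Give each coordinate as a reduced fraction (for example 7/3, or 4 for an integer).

C = (0, 27)

1. C_x = 0  [[AB ⟂ BC ⇒ 2x+6y-162=0] ∩ [|C−(-2, 21)|²=40]]
2. C_y = 27  [[AB ⟂ BC ⇒ 2x+6y-162=0] ∩ [|C−(-2, 21)|²=40]]
   so C = (0, 27)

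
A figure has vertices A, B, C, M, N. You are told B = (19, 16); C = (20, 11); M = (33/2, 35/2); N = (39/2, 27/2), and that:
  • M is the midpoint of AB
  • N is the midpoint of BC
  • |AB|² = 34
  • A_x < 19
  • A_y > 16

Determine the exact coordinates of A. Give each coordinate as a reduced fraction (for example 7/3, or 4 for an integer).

1. A_x = 14  [A = 2·M−B = 2·(33/2, 35/2)−(19, 16)]
2. A_y = 19  [A = 2·M−B = 2·(33/2, 35/2)−(19, 16)]
   so A = (14, 19)

A = (14, 19)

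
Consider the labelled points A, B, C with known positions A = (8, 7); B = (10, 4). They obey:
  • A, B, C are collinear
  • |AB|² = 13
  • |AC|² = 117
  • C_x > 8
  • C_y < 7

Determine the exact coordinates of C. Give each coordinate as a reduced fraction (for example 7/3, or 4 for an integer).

C = (14, -2)

1. C_x = 14  [[A, B, C are collinear ⇒ 3x+2y-38=0] ∩ [|C−(8, 7)|²=117]]
2. C_y = -2  [[A, B, C are collinear ⇒ 3x+2y-38=0] ∩ [|C−(8, 7)|²=117]]
   so C = (14, -2)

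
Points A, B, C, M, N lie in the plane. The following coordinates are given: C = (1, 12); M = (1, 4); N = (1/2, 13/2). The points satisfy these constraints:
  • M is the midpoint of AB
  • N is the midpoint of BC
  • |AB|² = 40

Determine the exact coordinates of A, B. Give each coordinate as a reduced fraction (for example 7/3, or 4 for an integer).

1. B_x = 0  [B = 2·N−C = 2·(1/2, 13/2)−(1, 12)]
2. B_y = 1  [B = 2·N−C = 2·(1/2, 13/2)−(1, 12)]
   so B = (0, 1)
3. A_x = 2  [A = 2·M−B = 2·(1, 4)−(0, 1)]
4. A_y = 7  [A = 2·M−B = 2·(1, 4)−(0, 1)]
   so A = (2, 7)

A = (2, 7)
B = (0, 1)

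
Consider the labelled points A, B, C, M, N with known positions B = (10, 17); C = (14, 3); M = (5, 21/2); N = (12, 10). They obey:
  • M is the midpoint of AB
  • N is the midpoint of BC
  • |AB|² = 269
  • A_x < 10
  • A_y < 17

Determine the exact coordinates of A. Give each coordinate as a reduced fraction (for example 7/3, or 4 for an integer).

1. A_x = 0  [A = 2·M−B = 2·(5, 21/2)−(10, 17)]
2. A_y = 4  [A = 2·M−B = 2·(5, 21/2)−(10, 17)]
   so A = (0, 4)

A = (0, 4)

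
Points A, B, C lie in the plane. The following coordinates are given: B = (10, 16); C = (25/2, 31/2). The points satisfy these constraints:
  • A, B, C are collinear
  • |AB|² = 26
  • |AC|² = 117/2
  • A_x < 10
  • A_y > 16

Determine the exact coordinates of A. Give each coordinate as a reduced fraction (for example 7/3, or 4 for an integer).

A = (5, 17)

1. A_x = 5  [[A, B, C are collinear ⇒ 1/2x+5/2y-45=0] ∩ [|A−(10, 16)|²=26]]
2. A_y = 17  [[A, B, C are collinear ⇒ 1/2x+5/2y-45=0] ∩ [|A−(10, 16)|²=26]]
   so A = (5, 17)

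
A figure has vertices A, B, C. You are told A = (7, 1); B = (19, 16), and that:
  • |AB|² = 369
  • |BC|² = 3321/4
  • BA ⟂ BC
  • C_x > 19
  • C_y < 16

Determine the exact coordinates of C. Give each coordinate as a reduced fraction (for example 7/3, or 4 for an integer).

C = (83/2, -2)

1. C_x = 83/2  [[BA ⟂ BC ⇒ -12x-15y+468=0] ∩ [|C−(19, 16)|²=3321/4]]
2. C_y = -2  [[BA ⟂ BC ⇒ -12x-15y+468=0] ∩ [|C−(19, 16)|²=3321/4]]
   so C = (83/2, -2)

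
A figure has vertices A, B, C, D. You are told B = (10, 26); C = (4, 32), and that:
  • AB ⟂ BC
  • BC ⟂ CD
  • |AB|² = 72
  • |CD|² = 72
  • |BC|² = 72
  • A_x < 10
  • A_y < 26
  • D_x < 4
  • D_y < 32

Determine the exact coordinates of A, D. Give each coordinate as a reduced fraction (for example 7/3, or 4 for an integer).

1. A_x = 4  [[AB ⟂ BC ⇒ 6x-6y+96=0] ∩ [|A−(10, 26)|²=72]]
2. A_y = 20  [[AB ⟂ BC ⇒ 6x-6y+96=0] ∩ [|A−(10, 26)|²=72]]
   so A = (4, 20)
3. D_x = -2  [[BC ⟂ CD ⇒ -6x+6y-168=0] ∩ [|D−(4, 32)|²=72]]
4. D_y = 26  [[BC ⟂ CD ⇒ -6x+6y-168=0] ∩ [|D−(4, 32)|²=72]]
   so D = (-2, 26)

A = (4, 20)
D = (-2, 26)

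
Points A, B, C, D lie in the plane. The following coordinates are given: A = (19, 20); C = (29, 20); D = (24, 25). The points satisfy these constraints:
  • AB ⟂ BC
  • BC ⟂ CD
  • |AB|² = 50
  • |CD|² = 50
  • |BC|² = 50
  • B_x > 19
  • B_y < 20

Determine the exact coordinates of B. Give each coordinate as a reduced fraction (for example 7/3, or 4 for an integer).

B = (24, 15)

1. B_x = 24  [[BC ⟂ CD ⇒ 5x-5y-45=0] ∩ [|B−(19, 20)|²=50]]
2. B_y = 15  [[BC ⟂ CD ⇒ 5x-5y-45=0] ∩ [|B−(19, 20)|²=50]]
   so B = (24, 15)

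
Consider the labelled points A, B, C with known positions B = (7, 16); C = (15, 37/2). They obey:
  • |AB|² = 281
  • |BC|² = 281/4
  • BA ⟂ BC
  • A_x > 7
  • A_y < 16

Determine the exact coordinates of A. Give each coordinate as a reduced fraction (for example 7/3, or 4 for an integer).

1. A_x = 12  [[BA ⟂ BC ⇒ 8x+5/2y-96=0] ∩ [|A−(7, 16)|²=281]]
2. A_y = 0  [[BA ⟂ BC ⇒ 8x+5/2y-96=0] ∩ [|A−(7, 16)|²=281]]
   so A = (12, 0)

A = (12, 0)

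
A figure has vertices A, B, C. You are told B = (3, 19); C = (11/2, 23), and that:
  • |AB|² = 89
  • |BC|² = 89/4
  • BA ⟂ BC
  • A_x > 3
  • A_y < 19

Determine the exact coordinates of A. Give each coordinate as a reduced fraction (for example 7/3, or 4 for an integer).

1. A_x = 11  [[BA ⟂ BC ⇒ 5/2x+4y-167/2=0] ∩ [|A−(3, 19)|²=89]]
2. A_y = 14  [[BA ⟂ BC ⇒ 5/2x+4y-167/2=0] ∩ [|A−(3, 19)|²=89]]
   so A = (11, 14)

A = (11, 14)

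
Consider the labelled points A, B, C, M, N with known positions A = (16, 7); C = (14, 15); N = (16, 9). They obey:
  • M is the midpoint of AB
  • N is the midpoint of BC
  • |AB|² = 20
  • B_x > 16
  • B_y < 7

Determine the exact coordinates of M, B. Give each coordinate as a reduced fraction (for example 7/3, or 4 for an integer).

M = (17, 5)
B = (18, 3)

1. B_x = 18  [B = 2·N−C = 2·(16, 9)−(14, 15)]
2. B_y = 3  [B = 2·N−C = 2·(16, 9)−(14, 15)]
   so B = (18, 3)
3. M_x = 17  [2·M = A+B = (16, 7)+(18, 3)]
4. M_y = 5  [2·M = A+B = (16, 7)+(18, 3)]
   so M = (17, 5)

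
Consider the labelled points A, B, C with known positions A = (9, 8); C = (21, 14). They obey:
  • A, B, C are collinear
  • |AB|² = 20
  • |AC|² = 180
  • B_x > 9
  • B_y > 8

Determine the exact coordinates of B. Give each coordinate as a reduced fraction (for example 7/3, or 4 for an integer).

1. B_x = 13  [[A, B, C are collinear ⇒ 6x-12y+42=0] ∩ [|B−(9, 8)|²=20]]
2. B_y = 10  [[A, B, C are collinear ⇒ 6x-12y+42=0] ∩ [|B−(9, 8)|²=20]]
   so B = (13, 10)

B = (13, 10)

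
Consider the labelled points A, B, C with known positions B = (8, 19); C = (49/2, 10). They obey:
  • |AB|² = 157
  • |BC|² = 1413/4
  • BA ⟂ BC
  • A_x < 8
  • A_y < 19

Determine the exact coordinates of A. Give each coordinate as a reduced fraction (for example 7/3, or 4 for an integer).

A = (2, 8)

1. A_x = 2  [[BA ⟂ BC ⇒ 33/2x-9y+39=0] ∩ [|A−(8, 19)|²=157]]
2. A_y = 8  [[BA ⟂ BC ⇒ 33/2x-9y+39=0] ∩ [|A−(8, 19)|²=157]]
   so A = (2, 8)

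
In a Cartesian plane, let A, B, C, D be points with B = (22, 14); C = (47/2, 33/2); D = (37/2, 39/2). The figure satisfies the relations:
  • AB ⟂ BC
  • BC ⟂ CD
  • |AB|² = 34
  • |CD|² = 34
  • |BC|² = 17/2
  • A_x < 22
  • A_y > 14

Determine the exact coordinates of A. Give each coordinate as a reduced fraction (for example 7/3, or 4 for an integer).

A = (17, 17)

1. A_x = 17  [[AB ⟂ BC ⇒ -3/2x-5/2y+68=0] ∩ [|A−(22, 14)|²=34]]
2. A_y = 17  [[AB ⟂ BC ⇒ -3/2x-5/2y+68=0] ∩ [|A−(22, 14)|²=34]]
   so A = (17, 17)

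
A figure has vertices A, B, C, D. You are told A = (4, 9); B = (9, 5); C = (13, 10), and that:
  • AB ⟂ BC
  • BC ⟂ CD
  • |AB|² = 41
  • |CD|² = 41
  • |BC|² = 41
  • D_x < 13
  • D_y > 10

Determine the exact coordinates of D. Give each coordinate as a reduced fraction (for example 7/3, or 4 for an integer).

1. D_x = 8  [[BC ⟂ CD ⇒ 4x+5y-102=0] ∩ [|D−(13, 10)|²=41]]
2. D_y = 14  [[BC ⟂ CD ⇒ 4x+5y-102=0] ∩ [|D−(13, 10)|²=41]]
   so D = (8, 14)

D = (8, 14)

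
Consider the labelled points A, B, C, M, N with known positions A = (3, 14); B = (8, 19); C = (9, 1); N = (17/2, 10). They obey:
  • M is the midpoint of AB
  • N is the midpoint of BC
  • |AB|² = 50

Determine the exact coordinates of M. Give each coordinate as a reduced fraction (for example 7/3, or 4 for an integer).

M = (11/2, 33/2)

1. M_x = 11/2  [2·M = A+B = (3, 14)+(8, 19)]
2. M_y = 33/2  [2·M = A+B = (3, 14)+(8, 19)]
   so M = (11/2, 33/2)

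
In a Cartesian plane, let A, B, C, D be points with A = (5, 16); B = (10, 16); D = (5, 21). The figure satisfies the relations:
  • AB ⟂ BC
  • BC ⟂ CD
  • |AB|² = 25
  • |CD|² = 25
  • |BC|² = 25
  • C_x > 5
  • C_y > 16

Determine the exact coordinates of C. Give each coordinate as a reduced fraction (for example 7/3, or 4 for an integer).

1. C_x = 10  [[AB ⟂ BC ⇒ 5x-50=0] ∩ [|C−(5, 21)|²=25]]
2. C_y = 21  [[AB ⟂ BC ⇒ 5x-50=0] ∩ [|C−(5, 21)|²=25]]
   so C = (10, 21)

C = (10, 21)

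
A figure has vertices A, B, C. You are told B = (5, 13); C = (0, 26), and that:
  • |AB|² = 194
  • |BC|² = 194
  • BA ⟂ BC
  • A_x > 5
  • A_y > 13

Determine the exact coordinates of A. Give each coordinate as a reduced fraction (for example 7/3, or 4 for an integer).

A = (18, 18)

1. A_x = 18  [[BA ⟂ BC ⇒ -5x+13y-144=0] ∩ [|A−(5, 13)|²=194]]
2. A_y = 18  [[BA ⟂ BC ⇒ -5x+13y-144=0] ∩ [|A−(5, 13)|²=194]]
   so A = (18, 18)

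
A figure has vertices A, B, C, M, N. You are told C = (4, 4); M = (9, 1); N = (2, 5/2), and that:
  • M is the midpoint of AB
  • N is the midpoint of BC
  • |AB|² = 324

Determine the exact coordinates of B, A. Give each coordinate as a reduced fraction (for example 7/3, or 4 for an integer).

B = (0, 1)
A = (18, 1)

1. B_x = 0  [B = 2·N−C = 2·(2, 5/2)−(4, 4)]
2. B_y = 1  [B = 2·N−C = 2·(2, 5/2)−(4, 4)]
   so B = (0, 1)
3. A_x = 18  [A = 2·M−B = 2·(9, 1)−(0, 1)]
4. A_y = 1  [A = 2·M−B = 2·(9, 1)−(0, 1)]
   so A = (18, 1)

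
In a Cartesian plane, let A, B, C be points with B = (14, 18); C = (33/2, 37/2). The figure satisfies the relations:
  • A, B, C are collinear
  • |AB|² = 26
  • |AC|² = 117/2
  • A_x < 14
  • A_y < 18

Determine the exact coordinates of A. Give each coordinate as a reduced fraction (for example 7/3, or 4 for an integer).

1. A_x = 9  [[A, B, C are collinear ⇒ -1/2x+5/2y-38=0] ∩ [|A−(14, 18)|²=26]]
2. A_y = 17  [[A, B, C are collinear ⇒ -1/2x+5/2y-38=0] ∩ [|A−(14, 18)|²=26]]
   so A = (9, 17)

A = (9, 17)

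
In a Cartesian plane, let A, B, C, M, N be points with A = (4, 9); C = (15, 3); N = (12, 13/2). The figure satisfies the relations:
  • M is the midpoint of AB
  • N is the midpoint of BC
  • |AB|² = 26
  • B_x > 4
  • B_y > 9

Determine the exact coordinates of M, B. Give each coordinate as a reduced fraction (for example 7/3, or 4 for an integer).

M = (13/2, 19/2)
B = (9, 10)

1. B_x = 9  [B = 2·N−C = 2·(12, 13/2)−(15, 3)]
2. B_y = 10  [B = 2·N−C = 2·(12, 13/2)−(15, 3)]
   so B = (9, 10)
3. M_x = 13/2  [2·M = A+B = (4, 9)+(9, 10)]
4. M_y = 19/2  [2·M = A+B = (4, 9)+(9, 10)]
   so M = (13/2, 19/2)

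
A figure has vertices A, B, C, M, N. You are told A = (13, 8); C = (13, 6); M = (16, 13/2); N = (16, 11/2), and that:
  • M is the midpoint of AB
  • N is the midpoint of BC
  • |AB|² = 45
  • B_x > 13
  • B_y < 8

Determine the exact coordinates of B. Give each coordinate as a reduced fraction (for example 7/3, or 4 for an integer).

B = (19, 5)

1. B_x = 19  [B = 2·M−A = 2·(16, 13/2)−(13, 8)]
2. B_y = 5  [B = 2·M−A = 2·(16, 13/2)−(13, 8)]
   so B = (19, 5)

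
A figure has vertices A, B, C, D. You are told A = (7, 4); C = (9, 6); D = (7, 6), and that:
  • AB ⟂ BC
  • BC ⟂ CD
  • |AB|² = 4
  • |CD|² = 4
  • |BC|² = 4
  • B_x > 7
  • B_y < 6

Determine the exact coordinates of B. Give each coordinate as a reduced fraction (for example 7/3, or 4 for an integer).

1. B_x = 9  [[BC ⟂ CD ⇒ 2x-18=0] ∩ [|B−(7, 4)|²=4]]
2. B_y = 4  [[BC ⟂ CD ⇒ 2x-18=0] ∩ [|B−(7, 4)|²=4]]
   so B = (9, 4)

B = (9, 4)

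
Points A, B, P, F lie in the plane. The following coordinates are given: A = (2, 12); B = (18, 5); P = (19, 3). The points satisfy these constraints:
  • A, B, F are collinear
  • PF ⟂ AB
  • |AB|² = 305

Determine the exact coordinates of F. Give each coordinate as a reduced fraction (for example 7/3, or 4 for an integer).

F = (1194/61, 263/61)

1. F_x = 1194/61  [[A, B, F are collinear ⇒ 7x+16y-206=0] ∩ [PF ⟂ AB ⇒ 16x-7y-283=0]]
2. F_y = 263/61  [[A, B, F are collinear ⇒ 7x+16y-206=0] ∩ [PF ⟂ AB ⇒ 16x-7y-283=0]]
   so F = (1194/61, 263/61)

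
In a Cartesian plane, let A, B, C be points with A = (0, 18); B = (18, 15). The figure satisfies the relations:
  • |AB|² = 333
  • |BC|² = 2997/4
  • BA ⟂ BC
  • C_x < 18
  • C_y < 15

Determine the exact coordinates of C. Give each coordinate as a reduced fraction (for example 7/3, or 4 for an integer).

C = (27/2, -12)

1. C_x = 27/2  [[BA ⟂ BC ⇒ -18x+3y+279=0] ∩ [|C−(18, 15)|²=2997/4]]
2. C_y = -12  [[BA ⟂ BC ⇒ -18x+3y+279=0] ∩ [|C−(18, 15)|²=2997/4]]
   so C = (27/2, -12)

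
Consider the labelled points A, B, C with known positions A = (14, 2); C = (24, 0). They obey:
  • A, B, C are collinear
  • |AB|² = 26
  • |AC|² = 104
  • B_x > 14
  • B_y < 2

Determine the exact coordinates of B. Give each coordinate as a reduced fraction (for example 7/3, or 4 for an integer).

1. B_x = 19  [[A, B, C are collinear ⇒ -2x-10y+48=0] ∩ [|B−(14, 2)|²=26]]
2. B_y = 1  [[A, B, C are collinear ⇒ -2x-10y+48=0] ∩ [|B−(14, 2)|²=26]]
   so B = (19, 1)

B = (19, 1)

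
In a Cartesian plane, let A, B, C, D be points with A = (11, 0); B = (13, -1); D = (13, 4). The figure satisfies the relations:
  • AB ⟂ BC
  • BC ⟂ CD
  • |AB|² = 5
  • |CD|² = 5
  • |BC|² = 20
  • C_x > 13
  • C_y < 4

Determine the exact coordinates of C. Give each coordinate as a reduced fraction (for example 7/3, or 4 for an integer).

1. C_x = 15  [[AB ⟂ BC ⇒ 2x-1y-27=0] ∩ [|C−(13, 4)|²=5]]
2. C_y = 3  [[AB ⟂ BC ⇒ 2x-1y-27=0] ∩ [|C−(13, 4)|²=5]]
   so C = (15, 3)

C = (15, 3)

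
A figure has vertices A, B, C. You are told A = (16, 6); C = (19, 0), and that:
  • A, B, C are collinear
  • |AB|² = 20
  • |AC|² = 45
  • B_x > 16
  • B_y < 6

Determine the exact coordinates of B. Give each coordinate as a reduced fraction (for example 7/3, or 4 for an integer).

B = (18, 2)

1. B_x = 18  [[A, B, C are collinear ⇒ -6x-3y+114=0] ∩ [|B−(16, 6)|²=20]]
2. B_y = 2  [[A, B, C are collinear ⇒ -6x-3y+114=0] ∩ [|B−(16, 6)|²=20]]
   so B = (18, 2)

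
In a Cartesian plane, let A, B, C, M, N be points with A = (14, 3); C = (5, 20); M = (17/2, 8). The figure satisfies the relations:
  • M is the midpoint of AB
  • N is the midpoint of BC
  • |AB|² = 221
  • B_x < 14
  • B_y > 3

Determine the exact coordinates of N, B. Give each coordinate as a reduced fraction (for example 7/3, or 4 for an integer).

N = (4, 33/2)
B = (3, 13)

1. B_x = 3  [B = 2·M−A = 2·(17/2, 8)−(14, 3)]
2. B_y = 13  [B = 2·M−A = 2·(17/2, 8)−(14, 3)]
   so B = (3, 13)
3. N_x = 4  [2·N = B+C = (3, 13)+(5, 20)]
4. N_y = 33/2  [2·N = B+C = (3, 13)+(5, 20)]
   so N = (4, 33/2)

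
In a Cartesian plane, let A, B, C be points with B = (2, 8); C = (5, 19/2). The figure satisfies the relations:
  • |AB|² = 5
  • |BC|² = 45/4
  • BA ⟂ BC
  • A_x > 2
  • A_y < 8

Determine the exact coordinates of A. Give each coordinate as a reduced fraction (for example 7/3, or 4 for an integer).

A = (3, 6)

1. A_x = 3  [[BA ⟂ BC ⇒ 3x+3/2y-18=0] ∩ [|A−(2, 8)|²=5]]
2. A_y = 6  [[BA ⟂ BC ⇒ 3x+3/2y-18=0] ∩ [|A−(2, 8)|²=5]]
   so A = (3, 6)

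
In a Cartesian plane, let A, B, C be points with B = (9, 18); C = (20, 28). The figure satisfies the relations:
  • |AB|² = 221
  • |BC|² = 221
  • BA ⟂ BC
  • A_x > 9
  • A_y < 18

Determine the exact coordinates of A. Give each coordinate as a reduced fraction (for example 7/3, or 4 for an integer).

A = (19, 7)

1. A_x = 19  [[BA ⟂ BC ⇒ 11x+10y-279=0] ∩ [|A−(9, 18)|²=221]]
2. A_y = 7  [[BA ⟂ BC ⇒ 11x+10y-279=0] ∩ [|A−(9, 18)|²=221]]
   so A = (19, 7)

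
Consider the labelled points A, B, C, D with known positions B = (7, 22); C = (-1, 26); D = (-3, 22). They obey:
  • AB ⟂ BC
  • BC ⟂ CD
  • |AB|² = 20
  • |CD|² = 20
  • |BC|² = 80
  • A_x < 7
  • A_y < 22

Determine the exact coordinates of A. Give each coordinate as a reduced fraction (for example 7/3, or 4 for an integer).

1. A_x = 5  [[AB ⟂ BC ⇒ 8x-4y+32=0] ∩ [|A−(7, 22)|²=20]]
2. A_y = 18  [[AB ⟂ BC ⇒ 8x-4y+32=0] ∩ [|A−(7, 22)|²=20]]
   so A = (5, 18)

A = (5, 18)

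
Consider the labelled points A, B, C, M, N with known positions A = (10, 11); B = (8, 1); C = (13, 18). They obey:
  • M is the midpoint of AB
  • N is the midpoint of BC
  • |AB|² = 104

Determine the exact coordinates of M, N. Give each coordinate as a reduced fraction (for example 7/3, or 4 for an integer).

M = (9, 6)
N = (21/2, 19/2)

1. M_x = 9  [2·M = A+B = (10, 11)+(8, 1)]
2. M_y = 6  [2·M = A+B = (10, 11)+(8, 1)]
   so M = (9, 6)
3. N_x = 21/2  [2·N = B+C = (8, 1)+(13, 18)]
4. N_y = 19/2  [2·N = B+C = (8, 1)+(13, 18)]
   so N = (21/2, 19/2)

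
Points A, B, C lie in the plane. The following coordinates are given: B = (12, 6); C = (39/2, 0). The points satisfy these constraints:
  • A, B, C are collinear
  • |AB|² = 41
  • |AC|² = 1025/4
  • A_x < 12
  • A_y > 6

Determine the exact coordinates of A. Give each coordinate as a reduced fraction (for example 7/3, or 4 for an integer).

A = (7, 10)

1. A_x = 7  [[A, B, C are collinear ⇒ 6x+15/2y-117=0] ∩ [|A−(12, 6)|²=41]]
2. A_y = 10  [[A, B, C are collinear ⇒ 6x+15/2y-117=0] ∩ [|A−(12, 6)|²=41]]
   so A = (7, 10)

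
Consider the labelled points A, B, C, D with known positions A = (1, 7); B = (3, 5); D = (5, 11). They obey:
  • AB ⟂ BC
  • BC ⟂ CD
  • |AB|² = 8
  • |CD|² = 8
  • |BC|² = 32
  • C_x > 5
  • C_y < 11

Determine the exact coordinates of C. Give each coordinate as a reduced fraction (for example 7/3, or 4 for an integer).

C = (7, 9)

1. C_x = 7  [[AB ⟂ BC ⇒ 2x-2y+4=0] ∩ [|C−(5, 11)|²=8]]
2. C_y = 9  [[AB ⟂ BC ⇒ 2x-2y+4=0] ∩ [|C−(5, 11)|²=8]]
   so C = (7, 9)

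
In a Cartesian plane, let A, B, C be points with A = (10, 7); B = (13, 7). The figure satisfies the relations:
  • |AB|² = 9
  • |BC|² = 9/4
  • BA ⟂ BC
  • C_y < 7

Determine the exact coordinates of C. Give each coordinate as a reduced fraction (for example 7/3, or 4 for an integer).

1. C_x = 13  [[BA ⟂ BC ⇒ -3x+39=0] ∩ [|C−(13, 7)|²=9/4]]
2. C_y = 11/2  [[BA ⟂ BC ⇒ -3x+39=0] ∩ [|C−(13, 7)|²=9/4]]
   so C = (13, 11/2)

C = (13, 11/2)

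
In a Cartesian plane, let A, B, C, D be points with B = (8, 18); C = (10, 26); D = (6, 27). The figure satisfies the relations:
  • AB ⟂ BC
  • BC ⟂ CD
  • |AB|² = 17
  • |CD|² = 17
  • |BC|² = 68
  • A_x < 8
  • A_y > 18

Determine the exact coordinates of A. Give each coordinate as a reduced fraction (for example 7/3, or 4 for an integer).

A = (4, 19)

1. A_x = 4  [[AB ⟂ BC ⇒ -2x-8y+160=0] ∩ [|A−(8, 18)|²=17]]
2. A_y = 19  [[AB ⟂ BC ⇒ -2x-8y+160=0] ∩ [|A−(8, 18)|²=17]]
   so A = (4, 19)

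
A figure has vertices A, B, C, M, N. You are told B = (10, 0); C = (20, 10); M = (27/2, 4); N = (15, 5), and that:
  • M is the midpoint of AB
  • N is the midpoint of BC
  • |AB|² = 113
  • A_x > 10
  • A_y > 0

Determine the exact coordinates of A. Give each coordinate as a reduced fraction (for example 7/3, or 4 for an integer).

A = (17, 8)

1. A_x = 17  [A = 2·M−B = 2·(27/2, 4)−(10, 0)]
2. A_y = 8  [A = 2·M−B = 2·(27/2, 4)−(10, 0)]
   so A = (17, 8)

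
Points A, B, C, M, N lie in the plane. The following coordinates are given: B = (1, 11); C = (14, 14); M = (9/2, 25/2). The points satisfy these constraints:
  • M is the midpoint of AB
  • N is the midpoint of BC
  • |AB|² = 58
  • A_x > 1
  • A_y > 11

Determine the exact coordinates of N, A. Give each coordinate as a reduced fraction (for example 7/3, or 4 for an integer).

1. A_x = 8  [A = 2·M−B = 2·(9/2, 25/2)−(1, 11)]
2. A_y = 14  [A = 2·M−B = 2·(9/2, 25/2)−(1, 11)]
   so A = (8, 14)
3. N_x = 15/2  [2·N = B+C = (1, 11)+(14, 14)]
4. N_y = 25/2  [2·N = B+C = (1, 11)+(14, 14)]
   so N = (15/2, 25/2)

N = (15/2, 25/2)
A = (8, 14)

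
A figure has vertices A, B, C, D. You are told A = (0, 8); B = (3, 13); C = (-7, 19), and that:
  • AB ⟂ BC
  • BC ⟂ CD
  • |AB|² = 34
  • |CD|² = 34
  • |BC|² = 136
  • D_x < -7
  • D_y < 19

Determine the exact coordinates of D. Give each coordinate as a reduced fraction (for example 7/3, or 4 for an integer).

D = (-10, 14)

1. D_x = -10  [[BC ⟂ CD ⇒ -10x+6y-184=0] ∩ [|D−(-7, 19)|²=34]]
2. D_y = 14  [[BC ⟂ CD ⇒ -10x+6y-184=0] ∩ [|D−(-7, 19)|²=34]]
   so D = (-10, 14)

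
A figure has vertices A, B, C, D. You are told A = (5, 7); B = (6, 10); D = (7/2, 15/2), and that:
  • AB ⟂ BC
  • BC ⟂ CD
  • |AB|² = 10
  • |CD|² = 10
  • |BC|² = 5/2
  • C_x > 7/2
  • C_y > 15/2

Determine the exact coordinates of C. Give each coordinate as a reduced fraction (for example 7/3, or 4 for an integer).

1. C_x = 9/2  [[AB ⟂ BC ⇒ 1x+3y-36=0] ∩ [|C−(7/2, 15/2)|²=10]]
2. C_y = 21/2  [[AB ⟂ BC ⇒ 1x+3y-36=0] ∩ [|C−(7/2, 15/2)|²=10]]
   so C = (9/2, 21/2)

C = (9/2, 21/2)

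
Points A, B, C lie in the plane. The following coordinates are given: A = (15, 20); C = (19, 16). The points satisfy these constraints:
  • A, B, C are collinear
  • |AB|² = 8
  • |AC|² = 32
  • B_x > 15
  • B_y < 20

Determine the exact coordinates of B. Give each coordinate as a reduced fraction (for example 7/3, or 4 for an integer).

B = (17, 18)

1. B_x = 17  [[A, B, C are collinear ⇒ -4x-4y+140=0] ∩ [|B−(15, 20)|²=8]]
2. B_y = 18  [[A, B, C are collinear ⇒ -4x-4y+140=0] ∩ [|B−(15, 20)|²=8]]
   so B = (17, 18)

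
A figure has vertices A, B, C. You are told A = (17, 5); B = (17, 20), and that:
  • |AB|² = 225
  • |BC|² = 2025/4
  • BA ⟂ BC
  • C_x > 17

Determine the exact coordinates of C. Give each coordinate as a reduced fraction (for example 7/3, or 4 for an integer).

C = (79/2, 20)

1. C_x = 79/2  [[BA ⟂ BC ⇒ -15y+300=0] ∩ [|C−(17, 20)|²=2025/4]]
2. C_y = 20  [[BA ⟂ BC ⇒ -15y+300=0] ∩ [|C−(17, 20)|²=2025/4]]
   so C = (79/2, 20)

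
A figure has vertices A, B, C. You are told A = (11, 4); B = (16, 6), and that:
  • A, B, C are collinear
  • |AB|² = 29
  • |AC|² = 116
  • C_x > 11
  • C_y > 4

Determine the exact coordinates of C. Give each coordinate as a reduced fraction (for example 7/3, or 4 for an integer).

1. C_x = 21  [[A, B, C are collinear ⇒ -2x+5y+2=0] ∩ [|C−(11, 4)|²=116]]
2. C_y = 8  [[A, B, C are collinear ⇒ -2x+5y+2=0] ∩ [|C−(11, 4)|²=116]]
   so C = (21, 8)

C = (21, 8)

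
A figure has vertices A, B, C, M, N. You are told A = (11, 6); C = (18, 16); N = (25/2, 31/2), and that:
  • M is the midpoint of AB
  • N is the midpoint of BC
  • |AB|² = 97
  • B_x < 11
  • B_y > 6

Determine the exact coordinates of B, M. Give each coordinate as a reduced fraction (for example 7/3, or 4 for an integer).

B = (7, 15)
M = (9, 21/2)

1. B_x = 7  [B = 2·N−C = 2·(25/2, 31/2)−(18, 16)]
2. B_y = 15  [B = 2·N−C = 2·(25/2, 31/2)−(18, 16)]
   so B = (7, 15)
3. M_x = 9  [2·M = A+B = (11, 6)+(7, 15)]
4. M_y = 21/2  [2·M = A+B = (11, 6)+(7, 15)]
   so M = (9, 21/2)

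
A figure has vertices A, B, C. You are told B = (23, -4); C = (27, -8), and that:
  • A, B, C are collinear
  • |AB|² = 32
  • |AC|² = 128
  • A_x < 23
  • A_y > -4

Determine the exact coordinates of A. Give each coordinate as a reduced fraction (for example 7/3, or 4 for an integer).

A = (19, 0)

1. A_x = 19  [[A, B, C are collinear ⇒ 4x+4y-76=0] ∩ [|A−(23, -4)|²=32]]
2. A_y = 0  [[A, B, C are collinear ⇒ 4x+4y-76=0] ∩ [|A−(23, -4)|²=32]]
   so A = (19, 0)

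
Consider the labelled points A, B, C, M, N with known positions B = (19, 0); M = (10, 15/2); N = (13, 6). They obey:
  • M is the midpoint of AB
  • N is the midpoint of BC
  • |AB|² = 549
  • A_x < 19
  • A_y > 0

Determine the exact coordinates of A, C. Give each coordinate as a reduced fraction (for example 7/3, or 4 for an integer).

A = (1, 15)
C = (7, 12)

1. A_x = 1  [A = 2·M−B = 2·(10, 15/2)−(19, 0)]
2. A_y = 15  [A = 2·M−B = 2·(10, 15/2)−(19, 0)]
   so A = (1, 15)
3. C_x = 7  [C = 2·N−B = 2·(13, 6)−(19, 0)]
4. C_y = 12  [C = 2·N−B = 2·(13, 6)−(19, 0)]
   so C = (7, 12)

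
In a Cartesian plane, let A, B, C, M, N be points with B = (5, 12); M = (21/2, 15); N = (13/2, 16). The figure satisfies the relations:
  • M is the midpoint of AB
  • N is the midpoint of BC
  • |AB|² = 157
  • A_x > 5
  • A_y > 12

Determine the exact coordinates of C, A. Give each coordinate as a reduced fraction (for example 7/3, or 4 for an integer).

1. A_x = 16  [A = 2·M−B = 2·(21/2, 15)−(5, 12)]
2. A_y = 18  [A = 2·M−B = 2·(21/2, 15)−(5, 12)]
   so A = (16, 18)
3. C_x = 8  [C = 2·N−B = 2·(13/2, 16)−(5, 12)]
4. C_y = 20  [C = 2·N−B = 2·(13/2, 16)−(5, 12)]
   so C = (8, 20)

C = (8, 20)
A = (16, 18)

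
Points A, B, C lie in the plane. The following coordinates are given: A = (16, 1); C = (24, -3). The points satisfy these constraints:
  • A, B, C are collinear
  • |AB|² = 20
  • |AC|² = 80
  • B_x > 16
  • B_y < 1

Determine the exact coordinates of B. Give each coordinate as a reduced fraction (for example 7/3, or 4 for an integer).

1. B_x = 20  [[A, B, C are collinear ⇒ -4x-8y+72=0] ∩ [|B−(16, 1)|²=20]]
2. B_y = -1  [[A, B, C are collinear ⇒ -4x-8y+72=0] ∩ [|B−(16, 1)|²=20]]
   so B = (20, -1)

B = (20, -1)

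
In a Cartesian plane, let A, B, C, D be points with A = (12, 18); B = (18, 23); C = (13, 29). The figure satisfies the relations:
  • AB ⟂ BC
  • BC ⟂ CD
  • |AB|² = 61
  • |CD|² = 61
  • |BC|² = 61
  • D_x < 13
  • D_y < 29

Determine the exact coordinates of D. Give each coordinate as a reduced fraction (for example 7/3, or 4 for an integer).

1. D_x = 7  [[BC ⟂ CD ⇒ -5x+6y-109=0] ∩ [|D−(13, 29)|²=61]]
2. D_y = 24  [[BC ⟂ CD ⇒ -5x+6y-109=0] ∩ [|D−(13, 29)|²=61]]
   so D = (7, 24)

D = (7, 24)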